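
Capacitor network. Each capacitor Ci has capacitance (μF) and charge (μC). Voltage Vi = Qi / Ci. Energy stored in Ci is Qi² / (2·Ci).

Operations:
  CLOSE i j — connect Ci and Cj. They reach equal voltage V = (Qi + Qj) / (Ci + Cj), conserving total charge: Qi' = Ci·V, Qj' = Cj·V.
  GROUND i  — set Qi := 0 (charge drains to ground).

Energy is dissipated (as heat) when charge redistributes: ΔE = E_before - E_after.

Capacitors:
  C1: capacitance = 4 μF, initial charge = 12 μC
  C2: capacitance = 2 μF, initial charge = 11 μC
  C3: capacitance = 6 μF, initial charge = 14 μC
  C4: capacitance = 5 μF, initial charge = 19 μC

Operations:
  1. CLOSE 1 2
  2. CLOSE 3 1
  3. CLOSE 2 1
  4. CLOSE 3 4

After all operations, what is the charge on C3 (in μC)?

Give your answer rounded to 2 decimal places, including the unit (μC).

Initial: C1(4μF, Q=12μC, V=3.00V), C2(2μF, Q=11μC, V=5.50V), C3(6μF, Q=14μC, V=2.33V), C4(5μF, Q=19μC, V=3.80V)
Op 1: CLOSE 1-2: Q_total=23.00, C_total=6.00, V=3.83; Q1=15.33, Q2=7.67; dissipated=4.167
Op 2: CLOSE 3-1: Q_total=29.33, C_total=10.00, V=2.93; Q3=17.60, Q1=11.73; dissipated=2.700
Op 3: CLOSE 2-1: Q_total=19.40, C_total=6.00, V=3.23; Q2=6.47, Q1=12.93; dissipated=0.540
Op 4: CLOSE 3-4: Q_total=36.60, C_total=11.00, V=3.33; Q3=19.96, Q4=16.64; dissipated=1.024
Final charges: Q1=12.93, Q2=6.47, Q3=19.96, Q4=16.64

Answer: 19.96 μC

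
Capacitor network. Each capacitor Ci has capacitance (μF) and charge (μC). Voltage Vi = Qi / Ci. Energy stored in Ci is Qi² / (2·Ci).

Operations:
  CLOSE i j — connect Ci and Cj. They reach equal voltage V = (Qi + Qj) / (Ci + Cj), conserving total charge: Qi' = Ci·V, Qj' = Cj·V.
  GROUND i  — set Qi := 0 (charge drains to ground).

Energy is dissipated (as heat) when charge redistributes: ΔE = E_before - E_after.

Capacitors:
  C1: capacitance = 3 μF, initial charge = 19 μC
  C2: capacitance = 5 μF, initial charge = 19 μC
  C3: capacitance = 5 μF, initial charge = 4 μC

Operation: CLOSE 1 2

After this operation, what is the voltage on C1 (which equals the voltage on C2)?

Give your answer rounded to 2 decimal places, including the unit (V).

Answer: 4.75 V

Derivation:
Initial: C1(3μF, Q=19μC, V=6.33V), C2(5μF, Q=19μC, V=3.80V), C3(5μF, Q=4μC, V=0.80V)
Op 1: CLOSE 1-2: Q_total=38.00, C_total=8.00, V=4.75; Q1=14.25, Q2=23.75; dissipated=6.017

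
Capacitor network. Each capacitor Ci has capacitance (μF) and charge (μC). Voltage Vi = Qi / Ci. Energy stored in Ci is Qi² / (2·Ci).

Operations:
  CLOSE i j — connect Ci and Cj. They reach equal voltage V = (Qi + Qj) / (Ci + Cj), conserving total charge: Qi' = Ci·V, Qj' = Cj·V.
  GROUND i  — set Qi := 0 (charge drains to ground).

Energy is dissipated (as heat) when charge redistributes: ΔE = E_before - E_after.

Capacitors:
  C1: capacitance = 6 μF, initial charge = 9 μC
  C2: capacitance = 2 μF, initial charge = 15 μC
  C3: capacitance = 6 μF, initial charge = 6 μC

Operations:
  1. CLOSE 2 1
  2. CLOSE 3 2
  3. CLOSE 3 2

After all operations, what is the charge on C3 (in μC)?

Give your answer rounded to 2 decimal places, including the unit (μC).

Answer: 9.00 μC

Derivation:
Initial: C1(6μF, Q=9μC, V=1.50V), C2(2μF, Q=15μC, V=7.50V), C3(6μF, Q=6μC, V=1.00V)
Op 1: CLOSE 2-1: Q_total=24.00, C_total=8.00, V=3.00; Q2=6.00, Q1=18.00; dissipated=27.000
Op 2: CLOSE 3-2: Q_total=12.00, C_total=8.00, V=1.50; Q3=9.00, Q2=3.00; dissipated=3.000
Op 3: CLOSE 3-2: Q_total=12.00, C_total=8.00, V=1.50; Q3=9.00, Q2=3.00; dissipated=0.000
Final charges: Q1=18.00, Q2=3.00, Q3=9.00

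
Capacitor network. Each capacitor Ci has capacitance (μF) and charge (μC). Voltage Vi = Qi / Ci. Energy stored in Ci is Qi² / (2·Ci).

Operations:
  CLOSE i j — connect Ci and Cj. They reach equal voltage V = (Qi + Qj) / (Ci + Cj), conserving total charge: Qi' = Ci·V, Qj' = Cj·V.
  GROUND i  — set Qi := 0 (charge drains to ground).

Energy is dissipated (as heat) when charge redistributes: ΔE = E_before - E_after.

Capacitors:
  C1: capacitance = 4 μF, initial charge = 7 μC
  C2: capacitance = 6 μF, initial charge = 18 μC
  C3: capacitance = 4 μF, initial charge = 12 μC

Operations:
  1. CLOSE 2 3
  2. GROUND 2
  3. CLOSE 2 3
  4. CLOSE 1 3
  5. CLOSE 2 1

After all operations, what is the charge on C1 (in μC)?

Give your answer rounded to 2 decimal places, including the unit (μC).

Initial: C1(4μF, Q=7μC, V=1.75V), C2(6μF, Q=18μC, V=3.00V), C3(4μF, Q=12μC, V=3.00V)
Op 1: CLOSE 2-3: Q_total=30.00, C_total=10.00, V=3.00; Q2=18.00, Q3=12.00; dissipated=0.000
Op 2: GROUND 2: Q2=0; energy lost=27.000
Op 3: CLOSE 2-3: Q_total=12.00, C_total=10.00, V=1.20; Q2=7.20, Q3=4.80; dissipated=10.800
Op 4: CLOSE 1-3: Q_total=11.80, C_total=8.00, V=1.48; Q1=5.90, Q3=5.90; dissipated=0.302
Op 5: CLOSE 2-1: Q_total=13.10, C_total=10.00, V=1.31; Q2=7.86, Q1=5.24; dissipated=0.091
Final charges: Q1=5.24, Q2=7.86, Q3=5.90

Answer: 5.24 μC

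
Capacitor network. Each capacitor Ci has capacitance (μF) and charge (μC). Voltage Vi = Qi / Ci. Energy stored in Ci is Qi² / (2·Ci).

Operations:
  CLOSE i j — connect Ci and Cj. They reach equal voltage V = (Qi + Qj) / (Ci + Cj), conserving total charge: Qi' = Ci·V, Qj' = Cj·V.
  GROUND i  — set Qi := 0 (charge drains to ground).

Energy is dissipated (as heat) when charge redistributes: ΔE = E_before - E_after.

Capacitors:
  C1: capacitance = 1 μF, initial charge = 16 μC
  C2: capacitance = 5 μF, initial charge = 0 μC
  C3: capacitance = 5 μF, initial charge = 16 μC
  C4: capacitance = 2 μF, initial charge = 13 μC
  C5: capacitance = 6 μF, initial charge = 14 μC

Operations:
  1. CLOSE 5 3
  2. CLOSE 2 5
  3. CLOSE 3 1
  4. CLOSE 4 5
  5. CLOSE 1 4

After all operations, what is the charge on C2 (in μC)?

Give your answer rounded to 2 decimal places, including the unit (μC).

Initial: C1(1μF, Q=16μC, V=16.00V), C2(5μF, Q=0μC, V=0.00V), C3(5μF, Q=16μC, V=3.20V), C4(2μF, Q=13μC, V=6.50V), C5(6μF, Q=14μC, V=2.33V)
Op 1: CLOSE 5-3: Q_total=30.00, C_total=11.00, V=2.73; Q5=16.36, Q3=13.64; dissipated=1.024
Op 2: CLOSE 2-5: Q_total=16.36, C_total=11.00, V=1.49; Q2=7.44, Q5=8.93; dissipated=10.143
Op 3: CLOSE 3-1: Q_total=29.64, C_total=6.00, V=4.94; Q3=24.70, Q1=4.94; dissipated=73.402
Op 4: CLOSE 4-5: Q_total=21.93, C_total=8.00, V=2.74; Q4=5.48, Q5=16.44; dissipated=18.843
Op 5: CLOSE 1-4: Q_total=10.42, C_total=3.00, V=3.47; Q1=3.47, Q4=6.95; dissipated=1.611
Final charges: Q1=3.47, Q2=7.44, Q3=24.70, Q4=6.95, Q5=16.44

Answer: 7.44 μC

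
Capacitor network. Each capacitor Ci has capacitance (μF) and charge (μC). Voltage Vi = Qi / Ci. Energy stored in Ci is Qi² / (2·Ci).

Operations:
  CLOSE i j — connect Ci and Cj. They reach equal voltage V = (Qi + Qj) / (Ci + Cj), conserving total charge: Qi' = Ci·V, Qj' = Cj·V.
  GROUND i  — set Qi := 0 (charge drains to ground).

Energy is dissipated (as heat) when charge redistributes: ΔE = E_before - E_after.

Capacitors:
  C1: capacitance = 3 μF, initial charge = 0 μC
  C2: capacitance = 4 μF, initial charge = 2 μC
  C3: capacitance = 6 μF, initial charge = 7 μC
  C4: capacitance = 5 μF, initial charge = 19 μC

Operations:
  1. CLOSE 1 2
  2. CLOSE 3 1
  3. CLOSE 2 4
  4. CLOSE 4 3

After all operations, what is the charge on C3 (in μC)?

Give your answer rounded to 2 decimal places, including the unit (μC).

Initial: C1(3μF, Q=0μC, V=0.00V), C2(4μF, Q=2μC, V=0.50V), C3(6μF, Q=7μC, V=1.17V), C4(5μF, Q=19μC, V=3.80V)
Op 1: CLOSE 1-2: Q_total=2.00, C_total=7.00, V=0.29; Q1=0.86, Q2=1.14; dissipated=0.214
Op 2: CLOSE 3-1: Q_total=7.86, C_total=9.00, V=0.87; Q3=5.24, Q1=2.62; dissipated=0.776
Op 3: CLOSE 2-4: Q_total=20.14, C_total=9.00, V=2.24; Q2=8.95, Q4=11.19; dissipated=13.722
Op 4: CLOSE 4-3: Q_total=16.43, C_total=11.00, V=1.49; Q4=7.47, Q3=8.96; dissipated=2.541
Final charges: Q1=2.62, Q2=8.95, Q3=8.96, Q4=7.47

Answer: 8.96 μC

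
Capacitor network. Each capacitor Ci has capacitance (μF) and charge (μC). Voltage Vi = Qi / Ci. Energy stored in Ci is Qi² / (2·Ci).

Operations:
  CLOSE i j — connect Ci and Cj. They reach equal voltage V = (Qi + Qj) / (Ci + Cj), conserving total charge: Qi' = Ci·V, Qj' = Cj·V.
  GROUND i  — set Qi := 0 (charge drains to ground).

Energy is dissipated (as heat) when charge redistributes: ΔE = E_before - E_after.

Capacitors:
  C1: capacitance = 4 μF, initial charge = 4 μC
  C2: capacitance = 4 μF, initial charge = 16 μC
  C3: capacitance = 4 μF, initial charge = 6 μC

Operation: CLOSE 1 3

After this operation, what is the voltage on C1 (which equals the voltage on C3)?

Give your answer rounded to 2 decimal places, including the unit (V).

Initial: C1(4μF, Q=4μC, V=1.00V), C2(4μF, Q=16μC, V=4.00V), C3(4μF, Q=6μC, V=1.50V)
Op 1: CLOSE 1-3: Q_total=10.00, C_total=8.00, V=1.25; Q1=5.00, Q3=5.00; dissipated=0.250

Answer: 1.25 V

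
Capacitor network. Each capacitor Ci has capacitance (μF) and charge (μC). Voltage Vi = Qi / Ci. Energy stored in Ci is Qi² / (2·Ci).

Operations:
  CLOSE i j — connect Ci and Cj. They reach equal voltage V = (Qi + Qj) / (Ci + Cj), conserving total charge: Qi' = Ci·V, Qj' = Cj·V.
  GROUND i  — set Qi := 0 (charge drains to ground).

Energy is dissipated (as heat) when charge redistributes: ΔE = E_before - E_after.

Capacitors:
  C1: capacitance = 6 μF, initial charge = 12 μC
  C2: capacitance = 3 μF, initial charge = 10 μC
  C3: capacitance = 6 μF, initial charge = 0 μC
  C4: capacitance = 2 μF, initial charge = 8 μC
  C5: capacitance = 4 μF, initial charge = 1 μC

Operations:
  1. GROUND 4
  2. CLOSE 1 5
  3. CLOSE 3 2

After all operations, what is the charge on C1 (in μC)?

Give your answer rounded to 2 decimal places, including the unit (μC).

Answer: 7.80 μC

Derivation:
Initial: C1(6μF, Q=12μC, V=2.00V), C2(3μF, Q=10μC, V=3.33V), C3(6μF, Q=0μC, V=0.00V), C4(2μF, Q=8μC, V=4.00V), C5(4μF, Q=1μC, V=0.25V)
Op 1: GROUND 4: Q4=0; energy lost=16.000
Op 2: CLOSE 1-5: Q_total=13.00, C_total=10.00, V=1.30; Q1=7.80, Q5=5.20; dissipated=3.675
Op 3: CLOSE 3-2: Q_total=10.00, C_total=9.00, V=1.11; Q3=6.67, Q2=3.33; dissipated=11.111
Final charges: Q1=7.80, Q2=3.33, Q3=6.67, Q4=0.00, Q5=5.20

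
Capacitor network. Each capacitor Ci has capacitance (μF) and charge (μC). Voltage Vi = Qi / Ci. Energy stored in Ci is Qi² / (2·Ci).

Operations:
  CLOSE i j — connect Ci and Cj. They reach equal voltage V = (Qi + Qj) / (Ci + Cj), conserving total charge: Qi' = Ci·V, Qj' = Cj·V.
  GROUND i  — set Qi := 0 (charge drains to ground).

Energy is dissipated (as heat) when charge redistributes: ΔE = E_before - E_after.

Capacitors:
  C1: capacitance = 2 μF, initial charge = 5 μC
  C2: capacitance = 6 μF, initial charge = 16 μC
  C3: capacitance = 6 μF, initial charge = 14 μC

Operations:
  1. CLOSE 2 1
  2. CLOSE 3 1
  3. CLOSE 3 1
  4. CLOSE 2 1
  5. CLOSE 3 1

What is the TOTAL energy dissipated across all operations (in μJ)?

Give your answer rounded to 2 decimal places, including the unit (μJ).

Initial: C1(2μF, Q=5μC, V=2.50V), C2(6μF, Q=16μC, V=2.67V), C3(6μF, Q=14μC, V=2.33V)
Op 1: CLOSE 2-1: Q_total=21.00, C_total=8.00, V=2.62; Q2=15.75, Q1=5.25; dissipated=0.021
Op 2: CLOSE 3-1: Q_total=19.25, C_total=8.00, V=2.41; Q3=14.44, Q1=4.81; dissipated=0.064
Op 3: CLOSE 3-1: Q_total=19.25, C_total=8.00, V=2.41; Q3=14.44, Q1=4.81; dissipated=0.000
Op 4: CLOSE 2-1: Q_total=20.56, C_total=8.00, V=2.57; Q2=15.42, Q1=5.14; dissipated=0.036
Op 5: CLOSE 3-1: Q_total=19.58, C_total=8.00, V=2.45; Q3=14.68, Q1=4.89; dissipated=0.020
Total dissipated: 0.141 μJ

Answer: 0.14 μJ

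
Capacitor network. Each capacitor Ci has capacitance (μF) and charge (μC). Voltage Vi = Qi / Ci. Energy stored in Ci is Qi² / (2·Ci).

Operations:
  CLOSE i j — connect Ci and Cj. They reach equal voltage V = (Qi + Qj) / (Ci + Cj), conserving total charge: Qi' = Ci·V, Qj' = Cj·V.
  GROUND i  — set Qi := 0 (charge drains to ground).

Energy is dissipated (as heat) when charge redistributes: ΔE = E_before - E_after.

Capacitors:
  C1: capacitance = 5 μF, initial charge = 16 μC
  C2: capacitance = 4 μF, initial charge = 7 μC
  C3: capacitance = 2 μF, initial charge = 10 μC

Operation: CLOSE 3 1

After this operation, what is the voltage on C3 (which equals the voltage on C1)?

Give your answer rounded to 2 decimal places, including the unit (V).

Initial: C1(5μF, Q=16μC, V=3.20V), C2(4μF, Q=7μC, V=1.75V), C3(2μF, Q=10μC, V=5.00V)
Op 1: CLOSE 3-1: Q_total=26.00, C_total=7.00, V=3.71; Q3=7.43, Q1=18.57; dissipated=2.314

Answer: 3.71 V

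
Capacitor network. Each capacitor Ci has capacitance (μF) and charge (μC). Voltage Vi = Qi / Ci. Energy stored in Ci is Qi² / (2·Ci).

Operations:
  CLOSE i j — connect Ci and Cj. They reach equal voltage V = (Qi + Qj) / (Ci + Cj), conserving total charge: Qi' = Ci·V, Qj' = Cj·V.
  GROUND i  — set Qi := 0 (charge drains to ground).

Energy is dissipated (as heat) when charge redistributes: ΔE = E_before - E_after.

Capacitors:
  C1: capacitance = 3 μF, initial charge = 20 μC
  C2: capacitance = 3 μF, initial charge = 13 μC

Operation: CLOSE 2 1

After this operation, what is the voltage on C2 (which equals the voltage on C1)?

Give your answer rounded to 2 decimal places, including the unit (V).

Answer: 5.50 V

Derivation:
Initial: C1(3μF, Q=20μC, V=6.67V), C2(3μF, Q=13μC, V=4.33V)
Op 1: CLOSE 2-1: Q_total=33.00, C_total=6.00, V=5.50; Q2=16.50, Q1=16.50; dissipated=4.083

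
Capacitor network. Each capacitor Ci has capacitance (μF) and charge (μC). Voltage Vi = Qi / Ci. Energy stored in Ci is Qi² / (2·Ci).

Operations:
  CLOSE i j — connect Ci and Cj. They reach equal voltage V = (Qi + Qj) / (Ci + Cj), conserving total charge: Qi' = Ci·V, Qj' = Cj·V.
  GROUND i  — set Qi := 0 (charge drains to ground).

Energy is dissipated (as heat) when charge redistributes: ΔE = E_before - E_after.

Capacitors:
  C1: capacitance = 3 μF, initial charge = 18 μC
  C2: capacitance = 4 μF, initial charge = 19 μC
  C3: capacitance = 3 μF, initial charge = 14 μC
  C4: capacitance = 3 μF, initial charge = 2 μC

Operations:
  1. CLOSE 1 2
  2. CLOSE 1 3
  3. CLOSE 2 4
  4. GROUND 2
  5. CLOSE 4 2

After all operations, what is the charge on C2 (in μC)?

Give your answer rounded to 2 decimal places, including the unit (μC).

Answer: 5.67 μC

Derivation:
Initial: C1(3μF, Q=18μC, V=6.00V), C2(4μF, Q=19μC, V=4.75V), C3(3μF, Q=14μC, V=4.67V), C4(3μF, Q=2μC, V=0.67V)
Op 1: CLOSE 1-2: Q_total=37.00, C_total=7.00, V=5.29; Q1=15.86, Q2=21.14; dissipated=1.339
Op 2: CLOSE 1-3: Q_total=29.86, C_total=6.00, V=4.98; Q1=14.93, Q3=14.93; dissipated=0.287
Op 3: CLOSE 2-4: Q_total=23.14, C_total=7.00, V=3.31; Q2=13.22, Q4=9.92; dissipated=18.288
Op 4: GROUND 2: Q2=0; energy lost=21.861
Op 5: CLOSE 4-2: Q_total=9.92, C_total=7.00, V=1.42; Q4=4.25, Q2=5.67; dissipated=9.369
Final charges: Q1=14.93, Q2=5.67, Q3=14.93, Q4=4.25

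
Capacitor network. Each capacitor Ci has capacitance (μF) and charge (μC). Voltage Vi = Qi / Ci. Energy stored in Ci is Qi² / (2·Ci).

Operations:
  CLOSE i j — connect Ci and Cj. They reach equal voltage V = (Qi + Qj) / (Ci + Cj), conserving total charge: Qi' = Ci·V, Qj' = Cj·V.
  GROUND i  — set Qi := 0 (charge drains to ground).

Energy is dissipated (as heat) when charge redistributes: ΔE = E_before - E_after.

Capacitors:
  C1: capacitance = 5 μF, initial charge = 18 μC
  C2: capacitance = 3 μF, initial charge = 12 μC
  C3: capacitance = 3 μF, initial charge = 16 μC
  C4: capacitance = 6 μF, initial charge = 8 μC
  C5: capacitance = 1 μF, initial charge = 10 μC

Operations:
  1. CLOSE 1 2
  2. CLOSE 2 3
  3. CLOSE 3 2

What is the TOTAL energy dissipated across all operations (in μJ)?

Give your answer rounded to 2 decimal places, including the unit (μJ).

Answer: 2.03 μJ

Derivation:
Initial: C1(5μF, Q=18μC, V=3.60V), C2(3μF, Q=12μC, V=4.00V), C3(3μF, Q=16μC, V=5.33V), C4(6μF, Q=8μC, V=1.33V), C5(1μF, Q=10μC, V=10.00V)
Op 1: CLOSE 1-2: Q_total=30.00, C_total=8.00, V=3.75; Q1=18.75, Q2=11.25; dissipated=0.150
Op 2: CLOSE 2-3: Q_total=27.25, C_total=6.00, V=4.54; Q2=13.62, Q3=13.62; dissipated=1.880
Op 3: CLOSE 3-2: Q_total=27.25, C_total=6.00, V=4.54; Q3=13.62, Q2=13.62; dissipated=0.000
Total dissipated: 2.030 μJ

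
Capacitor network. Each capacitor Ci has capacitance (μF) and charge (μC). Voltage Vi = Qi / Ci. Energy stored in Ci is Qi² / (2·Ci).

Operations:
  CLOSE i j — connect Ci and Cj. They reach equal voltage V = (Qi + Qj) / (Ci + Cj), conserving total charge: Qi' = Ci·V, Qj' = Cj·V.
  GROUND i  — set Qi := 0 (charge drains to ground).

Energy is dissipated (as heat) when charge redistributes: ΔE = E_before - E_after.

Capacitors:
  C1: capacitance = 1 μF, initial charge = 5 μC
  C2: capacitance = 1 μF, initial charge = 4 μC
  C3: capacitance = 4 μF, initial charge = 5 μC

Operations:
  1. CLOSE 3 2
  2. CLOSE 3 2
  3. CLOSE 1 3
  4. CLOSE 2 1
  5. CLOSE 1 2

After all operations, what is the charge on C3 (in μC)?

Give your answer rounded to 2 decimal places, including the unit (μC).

Initial: C1(1μF, Q=5μC, V=5.00V), C2(1μF, Q=4μC, V=4.00V), C3(4μF, Q=5μC, V=1.25V)
Op 1: CLOSE 3-2: Q_total=9.00, C_total=5.00, V=1.80; Q3=7.20, Q2=1.80; dissipated=3.025
Op 2: CLOSE 3-2: Q_total=9.00, C_total=5.00, V=1.80; Q3=7.20, Q2=1.80; dissipated=0.000
Op 3: CLOSE 1-3: Q_total=12.20, C_total=5.00, V=2.44; Q1=2.44, Q3=9.76; dissipated=4.096
Op 4: CLOSE 2-1: Q_total=4.24, C_total=2.00, V=2.12; Q2=2.12, Q1=2.12; dissipated=0.102
Op 5: CLOSE 1-2: Q_total=4.24, C_total=2.00, V=2.12; Q1=2.12, Q2=2.12; dissipated=0.000
Final charges: Q1=2.12, Q2=2.12, Q3=9.76

Answer: 9.76 μC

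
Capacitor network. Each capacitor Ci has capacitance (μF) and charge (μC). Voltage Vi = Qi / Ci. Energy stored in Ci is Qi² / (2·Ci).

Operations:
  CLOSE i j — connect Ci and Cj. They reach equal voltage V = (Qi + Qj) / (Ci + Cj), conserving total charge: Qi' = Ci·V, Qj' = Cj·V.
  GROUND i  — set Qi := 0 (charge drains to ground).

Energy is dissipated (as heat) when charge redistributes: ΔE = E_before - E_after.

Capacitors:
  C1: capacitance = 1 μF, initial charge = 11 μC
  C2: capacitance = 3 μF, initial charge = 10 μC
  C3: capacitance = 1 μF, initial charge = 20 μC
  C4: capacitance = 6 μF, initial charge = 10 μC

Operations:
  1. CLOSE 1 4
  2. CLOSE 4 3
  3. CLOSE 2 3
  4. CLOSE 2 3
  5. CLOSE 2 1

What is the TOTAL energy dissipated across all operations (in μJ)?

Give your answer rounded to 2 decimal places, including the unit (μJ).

Answer: 163.11 μJ

Derivation:
Initial: C1(1μF, Q=11μC, V=11.00V), C2(3μF, Q=10μC, V=3.33V), C3(1μF, Q=20μC, V=20.00V), C4(6μF, Q=10μC, V=1.67V)
Op 1: CLOSE 1-4: Q_total=21.00, C_total=7.00, V=3.00; Q1=3.00, Q4=18.00; dissipated=37.333
Op 2: CLOSE 4-3: Q_total=38.00, C_total=7.00, V=5.43; Q4=32.57, Q3=5.43; dissipated=123.857
Op 3: CLOSE 2-3: Q_total=15.43, C_total=4.00, V=3.86; Q2=11.57, Q3=3.86; dissipated=1.646
Op 4: CLOSE 2-3: Q_total=15.43, C_total=4.00, V=3.86; Q2=11.57, Q3=3.86; dissipated=0.000
Op 5: CLOSE 2-1: Q_total=14.57, C_total=4.00, V=3.64; Q2=10.93, Q1=3.64; dissipated=0.276
Total dissipated: 163.112 μJ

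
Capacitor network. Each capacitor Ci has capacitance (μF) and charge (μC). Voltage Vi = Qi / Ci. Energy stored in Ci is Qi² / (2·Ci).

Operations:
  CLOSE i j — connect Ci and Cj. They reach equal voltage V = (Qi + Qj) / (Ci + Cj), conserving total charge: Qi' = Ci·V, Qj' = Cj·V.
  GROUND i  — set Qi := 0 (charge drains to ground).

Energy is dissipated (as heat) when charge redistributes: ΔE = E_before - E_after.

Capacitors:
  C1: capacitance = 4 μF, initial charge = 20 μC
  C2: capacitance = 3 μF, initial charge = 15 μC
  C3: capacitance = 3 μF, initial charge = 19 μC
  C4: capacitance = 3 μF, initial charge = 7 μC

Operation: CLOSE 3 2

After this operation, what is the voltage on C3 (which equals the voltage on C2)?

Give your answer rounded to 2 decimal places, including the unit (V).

Initial: C1(4μF, Q=20μC, V=5.00V), C2(3μF, Q=15μC, V=5.00V), C3(3μF, Q=19μC, V=6.33V), C4(3μF, Q=7μC, V=2.33V)
Op 1: CLOSE 3-2: Q_total=34.00, C_total=6.00, V=5.67; Q3=17.00, Q2=17.00; dissipated=1.333

Answer: 5.67 V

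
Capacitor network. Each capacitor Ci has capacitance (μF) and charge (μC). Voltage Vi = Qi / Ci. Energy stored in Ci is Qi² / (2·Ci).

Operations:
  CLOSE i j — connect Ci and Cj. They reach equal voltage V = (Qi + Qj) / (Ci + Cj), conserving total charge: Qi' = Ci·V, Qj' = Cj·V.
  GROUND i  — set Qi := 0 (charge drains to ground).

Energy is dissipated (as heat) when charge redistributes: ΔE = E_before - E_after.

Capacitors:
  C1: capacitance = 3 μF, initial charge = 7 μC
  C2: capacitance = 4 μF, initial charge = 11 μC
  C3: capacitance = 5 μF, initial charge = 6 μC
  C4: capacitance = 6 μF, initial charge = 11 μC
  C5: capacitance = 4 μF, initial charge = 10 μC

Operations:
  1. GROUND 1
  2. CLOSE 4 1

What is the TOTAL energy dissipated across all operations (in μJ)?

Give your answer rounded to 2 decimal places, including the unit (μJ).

Initial: C1(3μF, Q=7μC, V=2.33V), C2(4μF, Q=11μC, V=2.75V), C3(5μF, Q=6μC, V=1.20V), C4(6μF, Q=11μC, V=1.83V), C5(4μF, Q=10μC, V=2.50V)
Op 1: GROUND 1: Q1=0; energy lost=8.167
Op 2: CLOSE 4-1: Q_total=11.00, C_total=9.00, V=1.22; Q4=7.33, Q1=3.67; dissipated=3.361
Total dissipated: 11.528 μJ

Answer: 11.53 μJ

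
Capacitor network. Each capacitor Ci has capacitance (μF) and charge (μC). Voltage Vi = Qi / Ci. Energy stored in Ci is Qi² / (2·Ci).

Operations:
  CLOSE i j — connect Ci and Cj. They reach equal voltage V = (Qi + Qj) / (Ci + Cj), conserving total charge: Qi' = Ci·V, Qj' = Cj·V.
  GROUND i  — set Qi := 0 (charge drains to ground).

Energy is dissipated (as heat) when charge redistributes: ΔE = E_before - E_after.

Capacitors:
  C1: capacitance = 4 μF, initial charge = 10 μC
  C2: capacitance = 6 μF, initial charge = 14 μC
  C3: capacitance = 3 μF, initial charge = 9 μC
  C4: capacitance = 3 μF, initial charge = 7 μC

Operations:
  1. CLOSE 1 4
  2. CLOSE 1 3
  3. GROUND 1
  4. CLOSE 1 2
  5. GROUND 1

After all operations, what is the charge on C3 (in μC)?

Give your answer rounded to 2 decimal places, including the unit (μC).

Initial: C1(4μF, Q=10μC, V=2.50V), C2(6μF, Q=14μC, V=2.33V), C3(3μF, Q=9μC, V=3.00V), C4(3μF, Q=7μC, V=2.33V)
Op 1: CLOSE 1-4: Q_total=17.00, C_total=7.00, V=2.43; Q1=9.71, Q4=7.29; dissipated=0.024
Op 2: CLOSE 1-3: Q_total=18.71, C_total=7.00, V=2.67; Q1=10.69, Q3=8.02; dissipated=0.280
Op 3: GROUND 1: Q1=0; energy lost=14.295
Op 4: CLOSE 1-2: Q_total=14.00, C_total=10.00, V=1.40; Q1=5.60, Q2=8.40; dissipated=6.533
Op 5: GROUND 1: Q1=0; energy lost=3.920
Final charges: Q1=0.00, Q2=8.40, Q3=8.02, Q4=7.29

Answer: 8.02 μC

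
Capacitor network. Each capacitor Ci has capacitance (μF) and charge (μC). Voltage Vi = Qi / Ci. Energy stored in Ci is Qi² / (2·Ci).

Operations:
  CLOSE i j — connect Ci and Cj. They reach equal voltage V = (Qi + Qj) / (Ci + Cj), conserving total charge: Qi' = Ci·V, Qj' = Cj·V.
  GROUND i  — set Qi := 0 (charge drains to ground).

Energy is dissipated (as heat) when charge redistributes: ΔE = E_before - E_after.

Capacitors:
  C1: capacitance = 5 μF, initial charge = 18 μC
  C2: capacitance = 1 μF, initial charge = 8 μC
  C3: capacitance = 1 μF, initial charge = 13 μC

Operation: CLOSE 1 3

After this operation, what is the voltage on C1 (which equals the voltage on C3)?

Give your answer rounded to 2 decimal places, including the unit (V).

Initial: C1(5μF, Q=18μC, V=3.60V), C2(1μF, Q=8μC, V=8.00V), C3(1μF, Q=13μC, V=13.00V)
Op 1: CLOSE 1-3: Q_total=31.00, C_total=6.00, V=5.17; Q1=25.83, Q3=5.17; dissipated=36.817

Answer: 5.17 V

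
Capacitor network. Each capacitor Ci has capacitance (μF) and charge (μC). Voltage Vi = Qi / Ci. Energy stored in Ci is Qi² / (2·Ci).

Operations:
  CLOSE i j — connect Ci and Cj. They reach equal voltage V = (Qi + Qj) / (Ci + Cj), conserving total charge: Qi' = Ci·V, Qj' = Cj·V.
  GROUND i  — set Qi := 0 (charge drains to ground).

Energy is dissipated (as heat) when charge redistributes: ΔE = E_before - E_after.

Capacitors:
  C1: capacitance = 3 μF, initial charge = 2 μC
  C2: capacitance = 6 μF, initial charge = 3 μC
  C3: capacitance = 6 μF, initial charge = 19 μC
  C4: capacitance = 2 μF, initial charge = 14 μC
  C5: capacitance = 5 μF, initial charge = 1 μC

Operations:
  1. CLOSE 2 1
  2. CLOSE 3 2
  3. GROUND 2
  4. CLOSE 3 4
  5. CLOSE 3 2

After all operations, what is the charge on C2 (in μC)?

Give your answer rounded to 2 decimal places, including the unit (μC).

Initial: C1(3μF, Q=2μC, V=0.67V), C2(6μF, Q=3μC, V=0.50V), C3(6μF, Q=19μC, V=3.17V), C4(2μF, Q=14μC, V=7.00V), C5(5μF, Q=1μC, V=0.20V)
Op 1: CLOSE 2-1: Q_total=5.00, C_total=9.00, V=0.56; Q2=3.33, Q1=1.67; dissipated=0.028
Op 2: CLOSE 3-2: Q_total=22.33, C_total=12.00, V=1.86; Q3=11.17, Q2=11.17; dissipated=10.227
Op 3: GROUND 2: Q2=0; energy lost=10.391
Op 4: CLOSE 3-4: Q_total=25.17, C_total=8.00, V=3.15; Q3=18.88, Q4=6.29; dissipated=19.806
Op 5: CLOSE 3-2: Q_total=18.88, C_total=12.00, V=1.57; Q3=9.44, Q2=9.44; dissipated=14.844
Final charges: Q1=1.67, Q2=9.44, Q3=9.44, Q4=6.29, Q5=1.00

Answer: 9.44 μC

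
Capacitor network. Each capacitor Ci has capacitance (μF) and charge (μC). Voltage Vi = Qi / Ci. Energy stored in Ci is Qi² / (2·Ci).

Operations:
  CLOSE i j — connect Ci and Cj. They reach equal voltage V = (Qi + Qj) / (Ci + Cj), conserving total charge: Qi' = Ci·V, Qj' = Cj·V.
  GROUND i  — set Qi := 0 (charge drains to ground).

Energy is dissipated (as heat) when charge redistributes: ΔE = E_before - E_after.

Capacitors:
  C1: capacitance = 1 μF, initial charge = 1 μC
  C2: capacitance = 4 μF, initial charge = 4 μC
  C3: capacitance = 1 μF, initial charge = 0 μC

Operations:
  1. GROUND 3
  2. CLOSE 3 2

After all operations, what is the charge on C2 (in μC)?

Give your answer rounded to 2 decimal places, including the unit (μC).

Initial: C1(1μF, Q=1μC, V=1.00V), C2(4μF, Q=4μC, V=1.00V), C3(1μF, Q=0μC, V=0.00V)
Op 1: GROUND 3: Q3=0; energy lost=0.000
Op 2: CLOSE 3-2: Q_total=4.00, C_total=5.00, V=0.80; Q3=0.80, Q2=3.20; dissipated=0.400
Final charges: Q1=1.00, Q2=3.20, Q3=0.80

Answer: 3.20 μC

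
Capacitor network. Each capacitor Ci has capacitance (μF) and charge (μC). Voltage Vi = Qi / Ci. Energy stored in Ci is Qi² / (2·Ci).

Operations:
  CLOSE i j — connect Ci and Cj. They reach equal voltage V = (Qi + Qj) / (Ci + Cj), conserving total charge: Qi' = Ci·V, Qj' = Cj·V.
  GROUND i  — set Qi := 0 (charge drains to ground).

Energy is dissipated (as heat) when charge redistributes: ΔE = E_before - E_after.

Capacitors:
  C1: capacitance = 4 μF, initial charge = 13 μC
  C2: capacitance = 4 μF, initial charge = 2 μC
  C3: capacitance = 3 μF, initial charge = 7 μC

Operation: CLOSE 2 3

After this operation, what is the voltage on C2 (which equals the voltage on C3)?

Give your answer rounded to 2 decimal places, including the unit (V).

Answer: 1.29 V

Derivation:
Initial: C1(4μF, Q=13μC, V=3.25V), C2(4μF, Q=2μC, V=0.50V), C3(3μF, Q=7μC, V=2.33V)
Op 1: CLOSE 2-3: Q_total=9.00, C_total=7.00, V=1.29; Q2=5.14, Q3=3.86; dissipated=2.881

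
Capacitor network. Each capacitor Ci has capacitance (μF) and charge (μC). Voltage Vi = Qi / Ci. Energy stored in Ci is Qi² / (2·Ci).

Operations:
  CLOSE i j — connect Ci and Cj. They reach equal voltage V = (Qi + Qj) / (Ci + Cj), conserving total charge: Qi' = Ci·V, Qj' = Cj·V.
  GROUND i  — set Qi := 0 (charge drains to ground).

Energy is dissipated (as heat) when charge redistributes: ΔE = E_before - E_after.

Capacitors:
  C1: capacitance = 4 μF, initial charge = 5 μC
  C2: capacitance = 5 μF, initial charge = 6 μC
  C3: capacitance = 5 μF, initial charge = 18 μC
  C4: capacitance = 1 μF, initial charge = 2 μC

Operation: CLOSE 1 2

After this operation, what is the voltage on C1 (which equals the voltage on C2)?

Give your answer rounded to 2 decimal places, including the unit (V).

Initial: C1(4μF, Q=5μC, V=1.25V), C2(5μF, Q=6μC, V=1.20V), C3(5μF, Q=18μC, V=3.60V), C4(1μF, Q=2μC, V=2.00V)
Op 1: CLOSE 1-2: Q_total=11.00, C_total=9.00, V=1.22; Q1=4.89, Q2=6.11; dissipated=0.003

Answer: 1.22 V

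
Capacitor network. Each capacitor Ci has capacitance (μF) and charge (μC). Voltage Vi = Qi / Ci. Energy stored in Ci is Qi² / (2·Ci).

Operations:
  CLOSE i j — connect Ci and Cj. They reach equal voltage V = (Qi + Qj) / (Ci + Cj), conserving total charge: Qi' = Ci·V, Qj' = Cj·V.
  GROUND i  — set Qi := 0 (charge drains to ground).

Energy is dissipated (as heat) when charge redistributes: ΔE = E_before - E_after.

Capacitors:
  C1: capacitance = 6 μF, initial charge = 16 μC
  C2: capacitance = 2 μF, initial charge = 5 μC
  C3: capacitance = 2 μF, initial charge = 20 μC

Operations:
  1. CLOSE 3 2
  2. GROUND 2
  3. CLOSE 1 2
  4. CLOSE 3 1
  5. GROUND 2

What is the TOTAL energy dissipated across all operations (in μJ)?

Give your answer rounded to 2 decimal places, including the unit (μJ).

Answer: 90.07 μJ

Derivation:
Initial: C1(6μF, Q=16μC, V=2.67V), C2(2μF, Q=5μC, V=2.50V), C3(2μF, Q=20μC, V=10.00V)
Op 1: CLOSE 3-2: Q_total=25.00, C_total=4.00, V=6.25; Q3=12.50, Q2=12.50; dissipated=28.125
Op 2: GROUND 2: Q2=0; energy lost=39.062
Op 3: CLOSE 1-2: Q_total=16.00, C_total=8.00, V=2.00; Q1=12.00, Q2=4.00; dissipated=5.333
Op 4: CLOSE 3-1: Q_total=24.50, C_total=8.00, V=3.06; Q3=6.12, Q1=18.38; dissipated=13.547
Op 5: GROUND 2: Q2=0; energy lost=4.000
Total dissipated: 90.068 μJ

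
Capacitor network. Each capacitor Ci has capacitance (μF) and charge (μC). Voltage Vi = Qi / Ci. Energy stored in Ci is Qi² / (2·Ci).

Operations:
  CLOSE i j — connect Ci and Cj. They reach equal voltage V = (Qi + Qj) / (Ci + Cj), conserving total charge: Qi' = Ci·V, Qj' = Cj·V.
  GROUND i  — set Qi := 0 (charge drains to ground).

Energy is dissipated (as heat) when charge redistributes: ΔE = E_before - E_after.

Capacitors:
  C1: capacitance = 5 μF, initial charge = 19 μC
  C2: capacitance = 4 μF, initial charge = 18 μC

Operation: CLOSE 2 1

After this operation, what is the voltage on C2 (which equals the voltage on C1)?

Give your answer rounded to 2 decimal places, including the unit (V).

Initial: C1(5μF, Q=19μC, V=3.80V), C2(4μF, Q=18μC, V=4.50V)
Op 1: CLOSE 2-1: Q_total=37.00, C_total=9.00, V=4.11; Q2=16.44, Q1=20.56; dissipated=0.544

Answer: 4.11 V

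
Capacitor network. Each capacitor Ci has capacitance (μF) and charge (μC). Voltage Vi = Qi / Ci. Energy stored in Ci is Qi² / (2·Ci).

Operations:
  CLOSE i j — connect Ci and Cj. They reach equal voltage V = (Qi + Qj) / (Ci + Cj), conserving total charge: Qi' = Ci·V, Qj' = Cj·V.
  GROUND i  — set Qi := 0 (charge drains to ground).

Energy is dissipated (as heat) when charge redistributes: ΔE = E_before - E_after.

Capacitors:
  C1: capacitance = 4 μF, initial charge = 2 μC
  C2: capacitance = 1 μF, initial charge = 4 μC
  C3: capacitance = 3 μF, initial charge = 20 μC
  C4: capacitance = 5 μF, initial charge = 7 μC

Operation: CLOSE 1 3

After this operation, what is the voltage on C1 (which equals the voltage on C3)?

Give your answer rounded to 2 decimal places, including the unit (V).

Answer: 3.14 V

Derivation:
Initial: C1(4μF, Q=2μC, V=0.50V), C2(1μF, Q=4μC, V=4.00V), C3(3μF, Q=20μC, V=6.67V), C4(5μF, Q=7μC, V=1.40V)
Op 1: CLOSE 1-3: Q_total=22.00, C_total=7.00, V=3.14; Q1=12.57, Q3=9.43; dissipated=32.595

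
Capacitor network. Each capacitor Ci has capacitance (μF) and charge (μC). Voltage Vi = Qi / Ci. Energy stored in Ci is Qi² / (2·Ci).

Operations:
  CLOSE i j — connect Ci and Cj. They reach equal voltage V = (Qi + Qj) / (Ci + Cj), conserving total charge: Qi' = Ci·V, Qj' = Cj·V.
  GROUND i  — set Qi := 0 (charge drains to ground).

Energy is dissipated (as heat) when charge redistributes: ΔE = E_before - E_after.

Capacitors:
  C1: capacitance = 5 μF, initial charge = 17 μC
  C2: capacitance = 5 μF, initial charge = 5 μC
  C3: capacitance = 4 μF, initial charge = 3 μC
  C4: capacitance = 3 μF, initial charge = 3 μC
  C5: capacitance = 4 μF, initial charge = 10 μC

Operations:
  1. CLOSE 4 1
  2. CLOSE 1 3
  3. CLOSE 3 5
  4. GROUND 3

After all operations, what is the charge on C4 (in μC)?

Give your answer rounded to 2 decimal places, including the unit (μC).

Initial: C1(5μF, Q=17μC, V=3.40V), C2(5μF, Q=5μC, V=1.00V), C3(4μF, Q=3μC, V=0.75V), C4(3μF, Q=3μC, V=1.00V), C5(4μF, Q=10μC, V=2.50V)
Op 1: CLOSE 4-1: Q_total=20.00, C_total=8.00, V=2.50; Q4=7.50, Q1=12.50; dissipated=5.400
Op 2: CLOSE 1-3: Q_total=15.50, C_total=9.00, V=1.72; Q1=8.61, Q3=6.89; dissipated=3.403
Op 3: CLOSE 3-5: Q_total=16.89, C_total=8.00, V=2.11; Q3=8.44, Q5=8.44; dissipated=0.605
Op 4: GROUND 3: Q3=0; energy lost=8.914
Final charges: Q1=8.61, Q2=5.00, Q3=0.00, Q4=7.50, Q5=8.44

Answer: 7.50 μC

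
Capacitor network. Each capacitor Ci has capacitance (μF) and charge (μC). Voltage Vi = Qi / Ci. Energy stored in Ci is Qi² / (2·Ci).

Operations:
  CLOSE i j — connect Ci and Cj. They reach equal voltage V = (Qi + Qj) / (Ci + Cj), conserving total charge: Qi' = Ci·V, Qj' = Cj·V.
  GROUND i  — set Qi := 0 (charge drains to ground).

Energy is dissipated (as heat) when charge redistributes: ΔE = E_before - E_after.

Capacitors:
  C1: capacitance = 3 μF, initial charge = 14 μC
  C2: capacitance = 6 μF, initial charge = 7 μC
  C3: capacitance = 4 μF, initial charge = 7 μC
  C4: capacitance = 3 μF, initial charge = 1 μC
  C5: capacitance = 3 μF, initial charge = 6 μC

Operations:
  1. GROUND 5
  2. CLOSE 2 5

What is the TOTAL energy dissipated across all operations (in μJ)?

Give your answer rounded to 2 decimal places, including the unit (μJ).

Initial: C1(3μF, Q=14μC, V=4.67V), C2(6μF, Q=7μC, V=1.17V), C3(4μF, Q=7μC, V=1.75V), C4(3μF, Q=1μC, V=0.33V), C5(3μF, Q=6μC, V=2.00V)
Op 1: GROUND 5: Q5=0; energy lost=6.000
Op 2: CLOSE 2-5: Q_total=7.00, C_total=9.00, V=0.78; Q2=4.67, Q5=2.33; dissipated=1.361
Total dissipated: 7.361 μJ

Answer: 7.36 μJ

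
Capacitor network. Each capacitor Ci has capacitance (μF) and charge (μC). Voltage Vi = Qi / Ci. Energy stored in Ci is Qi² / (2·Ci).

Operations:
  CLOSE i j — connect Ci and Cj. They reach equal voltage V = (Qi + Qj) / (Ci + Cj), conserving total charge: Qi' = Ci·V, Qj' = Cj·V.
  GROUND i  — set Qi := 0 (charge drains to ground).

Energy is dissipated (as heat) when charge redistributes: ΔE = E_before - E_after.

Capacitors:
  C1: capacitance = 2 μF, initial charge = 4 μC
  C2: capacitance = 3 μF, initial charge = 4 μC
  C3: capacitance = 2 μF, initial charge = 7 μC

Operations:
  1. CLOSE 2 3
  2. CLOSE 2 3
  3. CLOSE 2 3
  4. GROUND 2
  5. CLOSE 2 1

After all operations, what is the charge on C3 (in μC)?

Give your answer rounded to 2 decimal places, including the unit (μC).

Initial: C1(2μF, Q=4μC, V=2.00V), C2(3μF, Q=4μC, V=1.33V), C3(2μF, Q=7μC, V=3.50V)
Op 1: CLOSE 2-3: Q_total=11.00, C_total=5.00, V=2.20; Q2=6.60, Q3=4.40; dissipated=2.817
Op 2: CLOSE 2-3: Q_total=11.00, C_total=5.00, V=2.20; Q2=6.60, Q3=4.40; dissipated=0.000
Op 3: CLOSE 2-3: Q_total=11.00, C_total=5.00, V=2.20; Q2=6.60, Q3=4.40; dissipated=0.000
Op 4: GROUND 2: Q2=0; energy lost=7.260
Op 5: CLOSE 2-1: Q_total=4.00, C_total=5.00, V=0.80; Q2=2.40, Q1=1.60; dissipated=2.400
Final charges: Q1=1.60, Q2=2.40, Q3=4.40

Answer: 4.40 μC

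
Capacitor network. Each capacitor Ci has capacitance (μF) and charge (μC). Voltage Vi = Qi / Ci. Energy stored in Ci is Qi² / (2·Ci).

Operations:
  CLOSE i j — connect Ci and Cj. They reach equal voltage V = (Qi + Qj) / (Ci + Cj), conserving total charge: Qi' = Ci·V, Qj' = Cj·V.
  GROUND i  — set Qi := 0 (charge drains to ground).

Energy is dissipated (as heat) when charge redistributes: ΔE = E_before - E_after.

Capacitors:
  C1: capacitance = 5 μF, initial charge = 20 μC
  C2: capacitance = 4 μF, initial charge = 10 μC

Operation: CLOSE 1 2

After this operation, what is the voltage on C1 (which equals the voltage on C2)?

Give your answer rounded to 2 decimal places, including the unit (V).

Answer: 3.33 V

Derivation:
Initial: C1(5μF, Q=20μC, V=4.00V), C2(4μF, Q=10μC, V=2.50V)
Op 1: CLOSE 1-2: Q_total=30.00, C_total=9.00, V=3.33; Q1=16.67, Q2=13.33; dissipated=2.500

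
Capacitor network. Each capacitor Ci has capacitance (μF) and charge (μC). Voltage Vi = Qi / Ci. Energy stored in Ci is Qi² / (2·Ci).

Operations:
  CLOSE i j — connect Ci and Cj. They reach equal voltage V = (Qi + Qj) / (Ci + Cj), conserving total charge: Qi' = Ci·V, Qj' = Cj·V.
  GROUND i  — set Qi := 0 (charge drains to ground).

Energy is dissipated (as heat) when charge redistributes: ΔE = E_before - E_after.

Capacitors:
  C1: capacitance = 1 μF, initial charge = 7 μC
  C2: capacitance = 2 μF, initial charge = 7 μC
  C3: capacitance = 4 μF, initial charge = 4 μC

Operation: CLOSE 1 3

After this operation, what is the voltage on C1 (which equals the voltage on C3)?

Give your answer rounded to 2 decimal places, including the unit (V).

Initial: C1(1μF, Q=7μC, V=7.00V), C2(2μF, Q=7μC, V=3.50V), C3(4μF, Q=4μC, V=1.00V)
Op 1: CLOSE 1-3: Q_total=11.00, C_total=5.00, V=2.20; Q1=2.20, Q3=8.80; dissipated=14.400

Answer: 2.20 V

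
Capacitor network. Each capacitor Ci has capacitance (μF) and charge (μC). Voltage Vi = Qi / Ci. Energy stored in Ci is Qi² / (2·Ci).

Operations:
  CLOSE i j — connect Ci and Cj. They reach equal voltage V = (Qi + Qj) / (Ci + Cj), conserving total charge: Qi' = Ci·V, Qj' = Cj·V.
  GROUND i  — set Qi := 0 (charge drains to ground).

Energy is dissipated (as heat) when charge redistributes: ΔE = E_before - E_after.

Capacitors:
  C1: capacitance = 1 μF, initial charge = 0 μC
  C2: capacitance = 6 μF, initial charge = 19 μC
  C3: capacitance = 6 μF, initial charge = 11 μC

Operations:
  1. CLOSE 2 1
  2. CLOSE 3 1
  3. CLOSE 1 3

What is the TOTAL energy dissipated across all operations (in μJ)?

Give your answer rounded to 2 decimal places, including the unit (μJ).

Answer: 4.63 μJ

Derivation:
Initial: C1(1μF, Q=0μC, V=0.00V), C2(6μF, Q=19μC, V=3.17V), C3(6μF, Q=11μC, V=1.83V)
Op 1: CLOSE 2-1: Q_total=19.00, C_total=7.00, V=2.71; Q2=16.29, Q1=2.71; dissipated=4.298
Op 2: CLOSE 3-1: Q_total=13.71, C_total=7.00, V=1.96; Q3=11.76, Q1=1.96; dissipated=0.333
Op 3: CLOSE 1-3: Q_total=13.71, C_total=7.00, V=1.96; Q1=1.96, Q3=11.76; dissipated=0.000
Total dissipated: 4.630 μJ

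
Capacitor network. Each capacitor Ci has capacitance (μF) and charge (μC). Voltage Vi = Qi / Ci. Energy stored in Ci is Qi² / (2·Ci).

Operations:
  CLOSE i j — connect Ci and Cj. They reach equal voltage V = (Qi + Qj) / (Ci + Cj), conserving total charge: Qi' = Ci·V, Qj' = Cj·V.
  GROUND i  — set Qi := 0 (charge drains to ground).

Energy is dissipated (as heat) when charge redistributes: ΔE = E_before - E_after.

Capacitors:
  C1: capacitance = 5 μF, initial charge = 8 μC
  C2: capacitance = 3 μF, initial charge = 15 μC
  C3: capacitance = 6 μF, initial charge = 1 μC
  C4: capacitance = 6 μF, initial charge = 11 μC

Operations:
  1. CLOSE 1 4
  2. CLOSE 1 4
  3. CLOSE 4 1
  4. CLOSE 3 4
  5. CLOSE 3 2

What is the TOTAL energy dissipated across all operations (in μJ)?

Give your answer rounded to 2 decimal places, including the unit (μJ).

Initial: C1(5μF, Q=8μC, V=1.60V), C2(3μF, Q=15μC, V=5.00V), C3(6μF, Q=1μC, V=0.17V), C4(6μF, Q=11μC, V=1.83V)
Op 1: CLOSE 1-4: Q_total=19.00, C_total=11.00, V=1.73; Q1=8.64, Q4=10.36; dissipated=0.074
Op 2: CLOSE 1-4: Q_total=19.00, C_total=11.00, V=1.73; Q1=8.64, Q4=10.36; dissipated=0.000
Op 3: CLOSE 4-1: Q_total=19.00, C_total=11.00, V=1.73; Q4=10.36, Q1=8.64; dissipated=0.000
Op 4: CLOSE 3-4: Q_total=11.36, C_total=12.00, V=0.95; Q3=5.68, Q4=5.68; dissipated=3.653
Op 5: CLOSE 3-2: Q_total=20.68, C_total=9.00, V=2.30; Q3=13.79, Q2=6.89; dissipated=16.427
Total dissipated: 20.155 μJ

Answer: 20.15 μJ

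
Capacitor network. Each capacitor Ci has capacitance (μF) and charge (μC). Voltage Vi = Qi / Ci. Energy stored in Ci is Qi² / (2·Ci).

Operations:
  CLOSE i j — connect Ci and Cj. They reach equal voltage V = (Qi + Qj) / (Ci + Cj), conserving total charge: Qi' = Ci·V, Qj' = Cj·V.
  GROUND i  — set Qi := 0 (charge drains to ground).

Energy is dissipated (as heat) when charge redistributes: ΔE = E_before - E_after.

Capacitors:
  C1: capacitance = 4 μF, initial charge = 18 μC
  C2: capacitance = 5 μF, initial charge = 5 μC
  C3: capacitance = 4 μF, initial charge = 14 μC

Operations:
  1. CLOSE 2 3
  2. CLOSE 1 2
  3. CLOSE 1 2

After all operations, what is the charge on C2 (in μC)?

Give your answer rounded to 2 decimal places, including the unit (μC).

Initial: C1(4μF, Q=18μC, V=4.50V), C2(5μF, Q=5μC, V=1.00V), C3(4μF, Q=14μC, V=3.50V)
Op 1: CLOSE 2-3: Q_total=19.00, C_total=9.00, V=2.11; Q2=10.56, Q3=8.44; dissipated=6.944
Op 2: CLOSE 1-2: Q_total=28.56, C_total=9.00, V=3.17; Q1=12.69, Q2=15.86; dissipated=6.341
Op 3: CLOSE 1-2: Q_total=28.56, C_total=9.00, V=3.17; Q1=12.69, Q2=15.86; dissipated=0.000
Final charges: Q1=12.69, Q2=15.86, Q3=8.44

Answer: 15.86 μC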